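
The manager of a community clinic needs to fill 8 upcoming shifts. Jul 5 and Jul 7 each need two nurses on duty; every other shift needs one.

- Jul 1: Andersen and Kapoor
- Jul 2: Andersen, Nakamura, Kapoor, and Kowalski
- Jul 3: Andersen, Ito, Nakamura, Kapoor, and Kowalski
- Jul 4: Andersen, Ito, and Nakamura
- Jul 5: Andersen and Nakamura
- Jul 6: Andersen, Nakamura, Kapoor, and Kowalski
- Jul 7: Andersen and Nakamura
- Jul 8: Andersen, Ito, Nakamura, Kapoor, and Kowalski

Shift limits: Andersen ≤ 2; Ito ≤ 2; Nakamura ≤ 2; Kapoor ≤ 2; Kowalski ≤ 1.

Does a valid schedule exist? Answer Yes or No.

Total capacity is 2+2+2+2+1 = 9 but 10 worker-slots are needed — infeasible.

No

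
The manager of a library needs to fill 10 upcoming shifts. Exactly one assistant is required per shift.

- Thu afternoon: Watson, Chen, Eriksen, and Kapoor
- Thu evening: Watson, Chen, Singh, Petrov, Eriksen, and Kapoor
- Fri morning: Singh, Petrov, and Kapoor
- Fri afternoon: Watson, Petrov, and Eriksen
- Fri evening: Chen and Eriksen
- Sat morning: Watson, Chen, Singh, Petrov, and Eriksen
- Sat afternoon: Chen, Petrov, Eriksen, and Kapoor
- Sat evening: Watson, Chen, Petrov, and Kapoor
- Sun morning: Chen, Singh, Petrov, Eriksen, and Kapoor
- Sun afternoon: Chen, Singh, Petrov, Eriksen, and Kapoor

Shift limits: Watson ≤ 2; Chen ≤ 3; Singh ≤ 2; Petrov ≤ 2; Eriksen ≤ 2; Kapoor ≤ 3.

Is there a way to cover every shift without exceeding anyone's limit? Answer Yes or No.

Yes

One valid schedule: Thu afternoon→Watson, Thu evening→Eriksen, Fri morning→Singh, Fri afternoon→Watson, Fri evening→Chen, Sat morning→Singh, Sat afternoon→Chen, Sat evening→Chen, Sun morning→Petrov, Sun afternoon→Petrov.
Loads: Watson 2/2, Chen 3/3, Singh 2/2, Petrov 2/2, Eriksen 1/2, Kapoor 0/3 — all within limits.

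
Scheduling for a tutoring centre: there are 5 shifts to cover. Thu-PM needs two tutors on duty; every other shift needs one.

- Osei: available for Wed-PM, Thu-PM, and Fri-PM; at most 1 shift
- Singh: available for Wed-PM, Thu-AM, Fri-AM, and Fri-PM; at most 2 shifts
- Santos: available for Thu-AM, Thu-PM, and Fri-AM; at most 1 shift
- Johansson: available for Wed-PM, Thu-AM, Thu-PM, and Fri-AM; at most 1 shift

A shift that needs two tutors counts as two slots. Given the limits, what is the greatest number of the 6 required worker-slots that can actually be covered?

Total capacity across all tutors is 1+2+1+1 = 5, and 6 slots are needed, so at most 5 can be filled.
An assignment achieving 5: Wed-PM→Singh, Thu-AM→Singh, Thu-PM→Santos+Johansson, Fri-PM→Osei.
Loads: Osei 1/1, Singh 2/2, Santos 1/1, Johansson 1/1.

5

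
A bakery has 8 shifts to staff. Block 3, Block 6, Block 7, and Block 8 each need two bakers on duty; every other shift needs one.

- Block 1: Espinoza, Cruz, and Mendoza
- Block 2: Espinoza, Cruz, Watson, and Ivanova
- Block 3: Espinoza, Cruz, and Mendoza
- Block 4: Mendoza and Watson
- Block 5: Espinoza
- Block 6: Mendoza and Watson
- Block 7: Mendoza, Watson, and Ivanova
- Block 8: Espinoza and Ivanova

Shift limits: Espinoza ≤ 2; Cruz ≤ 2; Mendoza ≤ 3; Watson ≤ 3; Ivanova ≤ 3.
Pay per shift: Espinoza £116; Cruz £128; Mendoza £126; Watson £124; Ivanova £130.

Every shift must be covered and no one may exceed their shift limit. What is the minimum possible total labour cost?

Block 5 can only be covered by Espinoza, so that assignment is forced.
Block 6 can only be covered by Mendoza and Watson, so that assignment is forced.
Block 8 can only be covered by Espinoza and Ivanova, so that assignment is forced.
Picking the cheapest available baker for each shift independently would cost £1460, but that ignores the shift limits.
An optimal schedule: Block 1→Cruz, Block 2→Watson, Block 3→Cruz+Mendoza, Block 4→Mendoza, Block 5→Espinoza, Block 6→Mendoza+Watson, Block 7→Watson+Ivanova, Block 8→Espinoza+Ivanova.
Total: 128 + 124 + 128 + 126 + 126 + 116 + 126 + 124 + 124 + 130 + 116 + 130 = £1498.

£1498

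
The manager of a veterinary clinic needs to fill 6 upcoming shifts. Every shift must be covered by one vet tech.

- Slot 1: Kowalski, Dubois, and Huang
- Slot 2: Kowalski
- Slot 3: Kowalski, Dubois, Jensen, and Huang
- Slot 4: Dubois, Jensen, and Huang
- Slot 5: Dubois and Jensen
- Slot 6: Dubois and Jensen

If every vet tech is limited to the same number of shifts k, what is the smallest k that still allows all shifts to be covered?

2

With 4 vet techs and 6 worker-slots to fill, someone must work at least ⌈6/4⌉ = 2 shifts, so k ≥ 2.
k = 2 works: Slot 1→Kowalski, Slot 2→Kowalski, Slot 3→Jensen, Slot 4→Jensen, Slot 5→Dubois, Slot 6→Dubois.
Loads: Kowalski 2, Dubois 2, Jensen 2, Huang 0 — all ≤ 2.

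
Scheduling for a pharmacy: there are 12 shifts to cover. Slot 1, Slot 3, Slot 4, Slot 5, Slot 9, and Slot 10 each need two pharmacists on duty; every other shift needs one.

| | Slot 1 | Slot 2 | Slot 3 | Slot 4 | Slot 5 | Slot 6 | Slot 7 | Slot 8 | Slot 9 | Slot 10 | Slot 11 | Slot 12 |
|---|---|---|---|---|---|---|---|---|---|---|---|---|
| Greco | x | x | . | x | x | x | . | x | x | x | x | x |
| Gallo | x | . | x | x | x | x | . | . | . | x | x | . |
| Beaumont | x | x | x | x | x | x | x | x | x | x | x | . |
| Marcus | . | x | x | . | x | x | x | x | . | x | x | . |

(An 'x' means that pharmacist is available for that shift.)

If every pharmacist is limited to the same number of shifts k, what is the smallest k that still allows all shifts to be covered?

With 4 pharmacists and 18 worker-slots to fill, someone must work at least ⌈18/4⌉ = 5 shifts, so k ≥ 5.
k = 5 works: Slot 1→Greco+Gallo, Slot 2→Greco, Slot 3→Gallo+Beaumont, Slot 4→Greco+Gallo, Slot 5→Gallo+Marcus, Slot 6→Gallo, Slot 7→Beaumont, Slot 8→Beaumont, Slot 9→Greco+Beaumont, Slot 10→Beaumont+Marcus, Slot 11→Marcus, Slot 12→Greco.
Loads: Greco 5, Gallo 5, Beaumont 5, Marcus 3 — all ≤ 5.

5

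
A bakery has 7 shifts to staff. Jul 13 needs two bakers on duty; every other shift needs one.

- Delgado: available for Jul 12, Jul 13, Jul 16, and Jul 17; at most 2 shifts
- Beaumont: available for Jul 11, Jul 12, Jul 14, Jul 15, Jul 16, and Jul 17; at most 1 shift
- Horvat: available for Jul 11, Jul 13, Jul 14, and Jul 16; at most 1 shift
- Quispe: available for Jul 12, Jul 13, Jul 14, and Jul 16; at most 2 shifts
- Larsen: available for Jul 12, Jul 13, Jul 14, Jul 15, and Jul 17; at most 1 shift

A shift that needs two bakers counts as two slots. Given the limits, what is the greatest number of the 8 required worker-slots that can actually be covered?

7

Total capacity across all bakers is 2+1+1+2+1 = 7, and 8 slots are needed, so at most 7 can be filled.
An assignment achieving 7: Jul 11→Beaumont, Jul 12→Delgado, Jul 13→Horvat+Quispe, Jul 14→Quispe, Jul 15→Larsen, Jul 17→Delgado.
Loads: Delgado 2/2, Beaumont 1/1, Horvat 1/1, Quispe 2/2, Larsen 1/1.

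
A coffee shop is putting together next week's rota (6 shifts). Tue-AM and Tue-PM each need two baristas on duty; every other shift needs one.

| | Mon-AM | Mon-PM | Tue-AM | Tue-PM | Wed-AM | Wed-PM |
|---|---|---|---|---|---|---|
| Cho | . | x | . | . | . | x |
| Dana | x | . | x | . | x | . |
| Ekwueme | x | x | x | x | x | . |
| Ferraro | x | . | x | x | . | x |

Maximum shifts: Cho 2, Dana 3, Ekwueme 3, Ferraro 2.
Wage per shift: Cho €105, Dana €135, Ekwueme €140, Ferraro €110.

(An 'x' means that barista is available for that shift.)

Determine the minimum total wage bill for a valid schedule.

Tue-PM can only be covered by Ekwueme and Ferraro, so that assignment is forced.
Picking the cheapest available barista for each shift independently would cost €950, but that ignores the shift limits.
An optimal schedule: Mon-AM→Dana, Mon-PM→Cho, Tue-AM→Ferraro+Dana, Tue-PM→Ferraro+Ekwueme, Wed-AM→Dana, Wed-PM→Cho.
Total: 135 + 105 + 110 + 135 + 110 + 140 + 135 + 105 = €975.

€975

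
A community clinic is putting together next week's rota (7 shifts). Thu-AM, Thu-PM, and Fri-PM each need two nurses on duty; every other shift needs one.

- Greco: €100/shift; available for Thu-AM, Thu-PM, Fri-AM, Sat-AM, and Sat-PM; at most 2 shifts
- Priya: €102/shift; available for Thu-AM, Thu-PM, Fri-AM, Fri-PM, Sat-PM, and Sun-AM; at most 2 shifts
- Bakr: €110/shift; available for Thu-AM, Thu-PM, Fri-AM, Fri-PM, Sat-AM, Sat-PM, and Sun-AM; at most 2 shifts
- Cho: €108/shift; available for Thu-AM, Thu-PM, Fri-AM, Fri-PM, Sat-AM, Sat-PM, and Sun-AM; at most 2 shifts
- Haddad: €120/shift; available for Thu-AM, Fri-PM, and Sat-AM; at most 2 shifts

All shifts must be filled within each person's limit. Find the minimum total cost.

Picking the cheapest available nurse for each shift independently would cost €1016, but that ignores the shift limits.
An optimal schedule: Thu-AM→Cho+Haddad, Thu-PM→Bakr+Cho, Fri-AM→Greco, Fri-PM→Bakr+Haddad, Sat-AM→Greco, Sat-PM→Priya, Sun-AM→Priya.
Total: 108 + 120 + 110 + 108 + 100 + 110 + 120 + 100 + 102 + 102 = €1080.

€1080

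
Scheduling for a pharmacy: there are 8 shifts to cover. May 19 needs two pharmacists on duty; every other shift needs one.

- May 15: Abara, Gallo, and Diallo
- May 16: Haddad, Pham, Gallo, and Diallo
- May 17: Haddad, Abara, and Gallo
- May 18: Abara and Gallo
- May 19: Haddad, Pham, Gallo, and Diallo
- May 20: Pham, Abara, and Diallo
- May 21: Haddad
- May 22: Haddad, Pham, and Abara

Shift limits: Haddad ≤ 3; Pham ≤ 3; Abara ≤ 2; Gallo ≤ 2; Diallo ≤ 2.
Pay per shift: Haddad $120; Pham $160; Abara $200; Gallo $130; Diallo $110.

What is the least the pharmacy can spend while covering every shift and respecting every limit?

May 21 can only be covered by Haddad, so that assignment is forced.
Picking the cheapest available pharmacist for each shift independently would cost $1050, but that ignores the shift limits.
An optimal schedule: May 15→Diallo, May 16→Pham, May 17→Haddad, May 18→Gallo, May 19→Gallo+Pham, May 20→Diallo, May 21→Haddad, May 22→Haddad.
Total: 110 + 160 + 120 + 130 + 130 + 160 + 110 + 120 + 120 = $1160.

$1160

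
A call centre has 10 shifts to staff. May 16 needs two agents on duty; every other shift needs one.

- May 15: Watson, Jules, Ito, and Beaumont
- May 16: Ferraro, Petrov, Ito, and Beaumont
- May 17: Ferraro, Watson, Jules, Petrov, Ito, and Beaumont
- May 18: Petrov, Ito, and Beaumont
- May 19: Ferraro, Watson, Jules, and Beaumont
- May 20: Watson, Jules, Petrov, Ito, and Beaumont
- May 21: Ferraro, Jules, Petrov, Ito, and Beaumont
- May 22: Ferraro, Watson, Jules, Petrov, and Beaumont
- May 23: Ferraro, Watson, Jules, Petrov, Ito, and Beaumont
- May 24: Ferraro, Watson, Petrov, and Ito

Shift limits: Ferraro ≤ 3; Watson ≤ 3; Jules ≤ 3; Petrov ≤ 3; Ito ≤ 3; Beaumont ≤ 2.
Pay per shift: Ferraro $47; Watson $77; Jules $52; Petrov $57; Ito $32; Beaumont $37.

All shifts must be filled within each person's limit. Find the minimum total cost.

$467

Picking the cheapest available agent for each shift independently would cost $367, but that ignores the shift limits.
An optimal schedule: May 15→Ito, May 16→Beaumont+Ferraro, May 17→Jules, May 18→Ito, May 19→Beaumont, May 20→Jules, May 21→Ferraro, May 22→Ferraro, May 23→Jules, May 24→Ito.
Total: 32 + 37 + 47 + 52 + 32 + 37 + 52 + 47 + 47 + 52 + 32 = $467.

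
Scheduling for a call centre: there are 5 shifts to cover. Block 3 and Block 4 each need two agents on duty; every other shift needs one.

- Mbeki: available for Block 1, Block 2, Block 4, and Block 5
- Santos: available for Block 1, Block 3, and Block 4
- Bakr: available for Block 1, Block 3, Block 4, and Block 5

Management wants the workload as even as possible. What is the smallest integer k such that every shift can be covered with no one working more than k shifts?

3

With 3 agents and 7 worker-slots to fill, someone must work at least ⌈7/3⌉ = 3 shifts, so k ≥ 3.
k = 3 works: Block 1→Mbeki, Block 2→Mbeki, Block 3→Santos+Bakr, Block 4→Santos+Bakr, Block 5→Mbeki.
Loads: Mbeki 3, Santos 2, Bakr 2 — all ≤ 3.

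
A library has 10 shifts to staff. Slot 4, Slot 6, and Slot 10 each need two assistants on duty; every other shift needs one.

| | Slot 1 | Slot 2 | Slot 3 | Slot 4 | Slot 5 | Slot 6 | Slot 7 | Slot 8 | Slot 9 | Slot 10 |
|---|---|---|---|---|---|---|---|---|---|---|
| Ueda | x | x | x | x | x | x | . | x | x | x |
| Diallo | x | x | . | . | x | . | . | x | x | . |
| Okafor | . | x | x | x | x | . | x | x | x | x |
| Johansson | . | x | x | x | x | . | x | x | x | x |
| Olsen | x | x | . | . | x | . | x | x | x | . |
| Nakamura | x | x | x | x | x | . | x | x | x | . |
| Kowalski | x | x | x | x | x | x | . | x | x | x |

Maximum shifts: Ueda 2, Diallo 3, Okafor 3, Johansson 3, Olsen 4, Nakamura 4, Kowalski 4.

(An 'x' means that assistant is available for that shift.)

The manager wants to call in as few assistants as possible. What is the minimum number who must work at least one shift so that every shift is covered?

13 slots to fill and no one can take more than 4, so at least ⌈13/4⌉ = 4 assistants are needed.
Ueda, Diallo, Nakamura, and Kowalski alone can cover everything: Slot 1→Diallo, Slot 2→Diallo, Slot 3→Nakamura, Slot 4→Nakamura+Kowalski, Slot 5→Diallo, Slot 6→Ueda+Kowalski, Slot 7→Nakamura, Slot 8→Nakamura, Slot 9→Kowalski, Slot 10→Ueda+Kowalski.

4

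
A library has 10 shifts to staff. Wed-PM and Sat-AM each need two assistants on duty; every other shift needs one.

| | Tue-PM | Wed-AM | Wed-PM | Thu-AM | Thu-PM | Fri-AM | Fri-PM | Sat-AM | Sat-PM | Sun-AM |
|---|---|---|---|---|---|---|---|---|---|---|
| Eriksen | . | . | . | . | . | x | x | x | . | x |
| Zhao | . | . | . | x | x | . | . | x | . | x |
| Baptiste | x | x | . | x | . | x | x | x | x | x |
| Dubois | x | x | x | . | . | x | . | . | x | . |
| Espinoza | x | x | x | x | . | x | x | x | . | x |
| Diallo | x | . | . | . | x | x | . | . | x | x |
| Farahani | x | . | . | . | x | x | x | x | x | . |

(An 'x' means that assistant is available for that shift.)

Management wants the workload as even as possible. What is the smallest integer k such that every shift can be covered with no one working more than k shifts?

2

With 7 assistants and 12 worker-slots to fill, someone must work at least ⌈12/7⌉ = 2 shifts, so k ≥ 2.
k = 2 works: Tue-PM→Dubois, Wed-AM→Baptiste, Wed-PM→Dubois+Espinoza, Thu-AM→Zhao, Thu-PM→Zhao, Fri-AM→Diallo, Fri-PM→Eriksen, Sat-AM→Espinoza+Farahani, Sat-PM→Baptiste, Sun-AM→Eriksen.
Loads: Eriksen 2, Zhao 2, Baptiste 2, Dubois 2, Espinoza 2, Diallo 1, Farahani 1 — all ≤ 2.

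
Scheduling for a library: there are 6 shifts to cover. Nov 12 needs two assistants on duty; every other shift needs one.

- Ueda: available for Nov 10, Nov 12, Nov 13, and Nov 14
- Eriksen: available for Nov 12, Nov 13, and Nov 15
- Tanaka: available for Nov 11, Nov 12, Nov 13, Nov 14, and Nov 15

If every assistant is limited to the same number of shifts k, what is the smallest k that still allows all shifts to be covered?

3

With 3 assistants and 7 worker-slots to fill, someone must work at least ⌈7/3⌉ = 3 shifts, so k ≥ 3.
k = 3 works: Nov 10→Ueda, Nov 11→Tanaka, Nov 12→Ueda+Eriksen, Nov 13→Eriksen, Nov 14→Ueda, Nov 15→Eriksen.
Loads: Ueda 3, Eriksen 3, Tanaka 1 — all ≤ 3.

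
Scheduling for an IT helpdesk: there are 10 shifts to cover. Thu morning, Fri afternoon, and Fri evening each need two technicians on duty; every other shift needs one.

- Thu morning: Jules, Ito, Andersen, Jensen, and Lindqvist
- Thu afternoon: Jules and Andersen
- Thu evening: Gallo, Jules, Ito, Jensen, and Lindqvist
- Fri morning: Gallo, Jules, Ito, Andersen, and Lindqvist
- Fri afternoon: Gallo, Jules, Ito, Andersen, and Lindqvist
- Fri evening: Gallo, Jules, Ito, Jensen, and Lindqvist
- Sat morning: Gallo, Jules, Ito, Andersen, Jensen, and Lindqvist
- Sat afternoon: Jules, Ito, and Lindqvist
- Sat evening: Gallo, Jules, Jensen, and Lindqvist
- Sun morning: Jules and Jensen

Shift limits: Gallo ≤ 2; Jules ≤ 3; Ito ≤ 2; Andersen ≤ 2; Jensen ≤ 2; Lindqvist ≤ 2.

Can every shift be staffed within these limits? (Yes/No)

One valid schedule: Thu morning→Andersen+Jensen, Thu afternoon→Jules, Thu evening→Gallo, Fri morning→Ito, Fri afternoon→Andersen+Lindqvist, Fri evening→Jensen+Lindqvist, Sat morning→Ito, Sat afternoon→Jules, Sat evening→Gallo, Sun morning→Jules.
Loads: Gallo 2/2, Jules 3/3, Ito 2/2, Andersen 2/2, Jensen 2/2, Lindqvist 2/2 — all within limits.

Yes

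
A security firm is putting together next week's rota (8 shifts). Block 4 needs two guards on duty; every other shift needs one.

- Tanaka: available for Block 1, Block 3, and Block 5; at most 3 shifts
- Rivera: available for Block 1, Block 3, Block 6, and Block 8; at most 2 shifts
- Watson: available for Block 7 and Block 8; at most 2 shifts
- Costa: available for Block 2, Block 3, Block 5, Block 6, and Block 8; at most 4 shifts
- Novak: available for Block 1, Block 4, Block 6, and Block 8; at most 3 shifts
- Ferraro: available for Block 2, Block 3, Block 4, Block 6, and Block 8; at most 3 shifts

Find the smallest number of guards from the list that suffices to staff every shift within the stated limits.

9 slots to fill and no one can take more than 4, so at least ⌈9/4⌉ = 3 guards are needed.
Shifts {Block 4, Block 5, Block 7} need 4 slots, but among the guards available for them (Tanaka, Watson, Costa, Novak, and Ferraro) any 3 together supply at most 3. So 3 guards are not enough.
Tanaka, Watson, Novak, and Ferraro alone can cover everything: Block 1→Tanaka, Block 2→Ferraro, Block 3→Tanaka, Block 4→Novak+Ferraro, Block 5→Tanaka, Block 6→Novak, Block 7→Watson, Block 8→Watson.

4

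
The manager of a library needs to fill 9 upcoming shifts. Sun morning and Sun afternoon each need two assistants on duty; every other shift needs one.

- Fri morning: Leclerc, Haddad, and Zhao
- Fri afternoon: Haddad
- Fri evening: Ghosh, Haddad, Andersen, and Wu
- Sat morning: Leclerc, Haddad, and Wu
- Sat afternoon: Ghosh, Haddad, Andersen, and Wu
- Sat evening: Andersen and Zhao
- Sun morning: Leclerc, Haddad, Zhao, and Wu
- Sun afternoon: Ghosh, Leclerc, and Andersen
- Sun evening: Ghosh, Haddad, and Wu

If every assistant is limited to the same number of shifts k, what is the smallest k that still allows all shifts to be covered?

2

With 6 assistants and 11 worker-slots to fill, someone must work at least ⌈11/6⌉ = 2 shifts, so k ≥ 2.
k = 2 works: Fri morning→Leclerc, Fri afternoon→Haddad, Fri evening→Haddad, Sat morning→Leclerc, Sat afternoon→Wu, Sat evening→Andersen, Sun morning→Zhao+Wu, Sun afternoon→Ghosh+Andersen, Sun evening→Ghosh.
Loads: Ghosh 2, Leclerc 2, Haddad 2, Andersen 2, Zhao 1, Wu 2 — all ≤ 2.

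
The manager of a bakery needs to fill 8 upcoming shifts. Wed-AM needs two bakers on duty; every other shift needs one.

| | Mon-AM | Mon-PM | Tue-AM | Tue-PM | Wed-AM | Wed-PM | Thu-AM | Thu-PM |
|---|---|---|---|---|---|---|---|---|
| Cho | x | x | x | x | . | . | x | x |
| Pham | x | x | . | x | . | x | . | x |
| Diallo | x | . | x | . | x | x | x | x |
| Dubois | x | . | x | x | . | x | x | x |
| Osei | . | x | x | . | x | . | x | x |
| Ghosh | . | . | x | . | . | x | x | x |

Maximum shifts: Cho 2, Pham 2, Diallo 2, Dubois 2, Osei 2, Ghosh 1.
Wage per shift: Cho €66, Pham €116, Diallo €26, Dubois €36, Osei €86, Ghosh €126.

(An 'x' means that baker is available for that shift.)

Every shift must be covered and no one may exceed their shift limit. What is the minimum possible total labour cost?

Wed-AM can only be covered by Diallo and Osei, so that assignment is forced.
Picking the cheapest available baker for each shift independently would cost €344, but that ignores the shift limits.
An optimal schedule: Mon-AM→Diallo, Mon-PM→Cho, Tue-AM→Cho, Tue-PM→Dubois, Wed-AM→Diallo+Osei, Wed-PM→Dubois, Thu-AM→Osei, Thu-PM→Pham.
Total: 26 + 66 + 66 + 36 + 26 + 86 + 36 + 86 + 116 = €544.

€544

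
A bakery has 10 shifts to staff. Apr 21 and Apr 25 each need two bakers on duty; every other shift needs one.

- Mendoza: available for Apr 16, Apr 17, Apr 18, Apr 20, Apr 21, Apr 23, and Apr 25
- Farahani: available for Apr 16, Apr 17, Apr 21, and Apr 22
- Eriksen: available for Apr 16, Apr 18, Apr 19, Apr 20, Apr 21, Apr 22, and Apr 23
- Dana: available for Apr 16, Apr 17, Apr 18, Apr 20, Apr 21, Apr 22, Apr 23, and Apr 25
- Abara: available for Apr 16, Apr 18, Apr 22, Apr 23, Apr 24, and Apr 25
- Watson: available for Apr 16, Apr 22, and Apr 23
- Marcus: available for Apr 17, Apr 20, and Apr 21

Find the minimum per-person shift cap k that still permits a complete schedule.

2

With 7 bakers and 12 worker-slots to fill, someone must work at least ⌈12/7⌉ = 2 shifts, so k ≥ 2.
k = 2 works: Apr 16→Watson, Apr 17→Mendoza, Apr 18→Eriksen, Apr 19→Eriksen, Apr 20→Dana, Apr 21→Farahani+Marcus, Apr 22→Farahani, Apr 23→Abara, Apr 24→Abara, Apr 25→Mendoza+Dana.
Loads: Mendoza 2, Farahani 2, Eriksen 2, Dana 2, Abara 2, Watson 1, Marcus 1 — all ≤ 2.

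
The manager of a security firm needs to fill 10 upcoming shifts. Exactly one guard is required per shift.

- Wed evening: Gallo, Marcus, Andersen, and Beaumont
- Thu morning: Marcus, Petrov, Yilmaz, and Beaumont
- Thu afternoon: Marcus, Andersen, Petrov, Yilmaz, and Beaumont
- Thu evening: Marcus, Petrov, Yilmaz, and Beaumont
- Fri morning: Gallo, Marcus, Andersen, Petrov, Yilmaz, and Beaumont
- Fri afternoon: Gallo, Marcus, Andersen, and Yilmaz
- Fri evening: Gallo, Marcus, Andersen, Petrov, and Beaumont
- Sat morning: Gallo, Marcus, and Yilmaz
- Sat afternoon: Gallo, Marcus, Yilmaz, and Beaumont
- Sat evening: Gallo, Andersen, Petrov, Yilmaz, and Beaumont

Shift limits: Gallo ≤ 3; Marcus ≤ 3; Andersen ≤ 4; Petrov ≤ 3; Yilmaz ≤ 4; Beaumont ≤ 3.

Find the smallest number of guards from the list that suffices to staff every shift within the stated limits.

3

10 slots to fill and no one can take more than 4, so at least ⌈10/4⌉ = 3 guards are needed.
Gallo, Marcus, and Andersen alone can cover everything: Wed evening→Andersen, Thu morning→Marcus, Thu afternoon→Marcus, Thu evening→Marcus, Fri morning→Andersen, Fri afternoon→Andersen, Fri evening→Andersen, Sat morning→Gallo, Sat afternoon→Gallo, Sat evening→Gallo.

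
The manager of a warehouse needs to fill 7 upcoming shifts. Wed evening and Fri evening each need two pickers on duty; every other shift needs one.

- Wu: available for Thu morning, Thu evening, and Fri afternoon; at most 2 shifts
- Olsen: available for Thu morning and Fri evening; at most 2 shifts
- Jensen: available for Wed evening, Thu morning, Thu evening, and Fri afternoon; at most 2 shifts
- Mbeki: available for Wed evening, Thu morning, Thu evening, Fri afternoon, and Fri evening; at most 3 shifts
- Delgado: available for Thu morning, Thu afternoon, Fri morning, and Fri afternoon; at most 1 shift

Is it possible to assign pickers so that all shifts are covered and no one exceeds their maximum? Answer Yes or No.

No

Total capacity is 10 and 9 slots are needed, so capacity alone doesn't rule it out.
Shifts {Thu afternoon, Fri morning} need 2 worker-slots in total, but the pickers available for any of those shifts (Delgado) can supply at most 1 among them. So no valid schedule exists.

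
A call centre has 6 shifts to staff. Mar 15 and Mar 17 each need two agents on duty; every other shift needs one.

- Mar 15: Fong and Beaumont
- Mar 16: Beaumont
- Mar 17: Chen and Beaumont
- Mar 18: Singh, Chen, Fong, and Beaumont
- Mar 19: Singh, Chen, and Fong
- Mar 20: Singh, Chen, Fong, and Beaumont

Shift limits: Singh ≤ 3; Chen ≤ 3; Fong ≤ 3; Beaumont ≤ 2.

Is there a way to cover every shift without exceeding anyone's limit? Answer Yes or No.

Total capacity is 11 and 8 slots are needed, so capacity alone doesn't rule it out.
Shifts {Mar 15, Mar 16, Mar 17} need 5 worker-slots in total, but the agents available for any of those shifts (Chen, Fong, and Beaumont) can supply at most 4 among them. So no valid schedule exists.

No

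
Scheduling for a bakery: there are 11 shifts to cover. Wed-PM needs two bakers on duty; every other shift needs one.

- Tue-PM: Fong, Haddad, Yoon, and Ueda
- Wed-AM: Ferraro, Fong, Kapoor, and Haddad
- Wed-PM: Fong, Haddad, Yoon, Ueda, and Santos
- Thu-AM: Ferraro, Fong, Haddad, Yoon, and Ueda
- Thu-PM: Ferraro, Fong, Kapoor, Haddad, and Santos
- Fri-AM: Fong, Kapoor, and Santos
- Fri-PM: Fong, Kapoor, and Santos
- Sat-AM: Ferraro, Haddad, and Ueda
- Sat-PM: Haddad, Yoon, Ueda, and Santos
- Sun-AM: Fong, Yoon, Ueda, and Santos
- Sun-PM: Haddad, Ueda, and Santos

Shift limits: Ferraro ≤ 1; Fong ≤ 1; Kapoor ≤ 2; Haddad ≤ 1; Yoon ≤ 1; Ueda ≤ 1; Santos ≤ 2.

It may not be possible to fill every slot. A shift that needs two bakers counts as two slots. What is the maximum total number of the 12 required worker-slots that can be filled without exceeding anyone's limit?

Total capacity across all bakers is 1+1+2+1+1+1+2 = 9, and 12 slots are needed, so at most 9 can be filled.
An assignment achieving 9: Tue-PM→Yoon, Wed-AM→Kapoor, Wed-PM→Santos, Fri-AM→Fong, Fri-PM→Kapoor, Sat-AM→Ferraro, Sat-PM→Ueda, Sun-AM→Santos, Sun-PM→Haddad.
Loads: Ferraro 1/1, Fong 1/1, Kapoor 2/2, Haddad 1/1, Yoon 1/1, Ueda 1/1, Santos 2/2.

9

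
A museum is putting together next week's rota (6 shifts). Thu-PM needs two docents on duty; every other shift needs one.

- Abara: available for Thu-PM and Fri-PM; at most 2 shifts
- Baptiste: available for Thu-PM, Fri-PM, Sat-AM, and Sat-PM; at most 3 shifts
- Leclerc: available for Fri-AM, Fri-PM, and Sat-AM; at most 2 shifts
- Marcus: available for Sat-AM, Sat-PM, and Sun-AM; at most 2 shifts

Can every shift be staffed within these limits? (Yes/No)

Thu-PM can only be covered by Abara and Baptiste, so that assignment is forced.
Fri-AM can only be covered by Leclerc, so that assignment is forced.
Sun-AM can only be covered by Marcus, so that assignment is forced.
One valid schedule: Thu-PM→Abara+Baptiste, Fri-AM→Leclerc, Fri-PM→Abara, Sat-AM→Baptiste, Sat-PM→Baptiste, Sun-AM→Marcus.
Loads: Abara 2/2, Baptiste 3/3, Leclerc 1/2, Marcus 1/2 — all within limits.

Yes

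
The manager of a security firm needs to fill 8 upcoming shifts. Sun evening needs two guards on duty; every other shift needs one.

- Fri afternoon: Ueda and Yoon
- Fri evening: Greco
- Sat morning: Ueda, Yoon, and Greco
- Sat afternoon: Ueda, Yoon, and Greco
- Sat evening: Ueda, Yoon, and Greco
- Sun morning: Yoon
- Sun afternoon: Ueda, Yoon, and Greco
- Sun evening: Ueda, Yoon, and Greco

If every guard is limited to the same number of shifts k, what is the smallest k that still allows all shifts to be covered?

With 3 guards and 9 worker-slots to fill, someone must work at least ⌈9/3⌉ = 3 shifts, so k ≥ 3.
k = 3 works: Fri afternoon→Ueda, Fri evening→Greco, Sat morning→Ueda, Sat afternoon→Ueda, Sat evening→Yoon, Sun morning→Yoon, Sun afternoon→Greco, Sun evening→Yoon+Greco.
Loads: Ueda 3, Yoon 3, Greco 3 — all ≤ 3.

3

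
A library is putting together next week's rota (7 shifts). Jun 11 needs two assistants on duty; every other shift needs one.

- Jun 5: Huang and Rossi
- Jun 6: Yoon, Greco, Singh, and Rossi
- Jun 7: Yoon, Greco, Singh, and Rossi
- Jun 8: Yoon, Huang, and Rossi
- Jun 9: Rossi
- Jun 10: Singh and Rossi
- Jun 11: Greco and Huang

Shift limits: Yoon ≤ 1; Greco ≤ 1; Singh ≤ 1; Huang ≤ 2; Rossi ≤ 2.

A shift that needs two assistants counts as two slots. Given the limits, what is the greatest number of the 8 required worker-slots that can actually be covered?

7

Total capacity across all assistants is 1+1+1+2+2 = 7, and 8 slots are needed, so at most 7 can be filled.
An assignment achieving 7: Jun 5→Huang, Jun 6→Rossi, Jun 8→Yoon, Jun 9→Rossi, Jun 10→Singh, Jun 11→Greco+Huang.
Loads: Yoon 1/1, Greco 1/1, Singh 1/1, Huang 2/2, Rossi 2/2.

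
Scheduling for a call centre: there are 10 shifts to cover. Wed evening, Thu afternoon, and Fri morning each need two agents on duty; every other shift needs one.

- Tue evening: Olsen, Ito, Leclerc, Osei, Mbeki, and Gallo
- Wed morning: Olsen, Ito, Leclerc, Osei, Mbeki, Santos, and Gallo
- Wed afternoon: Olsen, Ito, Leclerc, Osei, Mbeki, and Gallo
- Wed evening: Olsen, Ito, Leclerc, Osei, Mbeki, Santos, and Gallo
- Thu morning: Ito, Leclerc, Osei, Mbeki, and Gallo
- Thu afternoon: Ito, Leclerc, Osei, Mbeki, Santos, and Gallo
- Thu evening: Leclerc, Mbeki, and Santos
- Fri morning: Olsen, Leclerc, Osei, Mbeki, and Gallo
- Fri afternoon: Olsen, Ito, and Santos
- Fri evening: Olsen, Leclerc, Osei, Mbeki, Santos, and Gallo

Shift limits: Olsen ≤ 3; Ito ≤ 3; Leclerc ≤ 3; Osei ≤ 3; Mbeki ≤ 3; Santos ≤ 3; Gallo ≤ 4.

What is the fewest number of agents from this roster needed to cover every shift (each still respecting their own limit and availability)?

13 slots to fill and no one can take more than 4, so at least ⌈13/4⌉ = 4 agents are needed.
Olsen, Ito, Leclerc, and Gallo alone can cover everything: Tue evening→Gallo, Wed morning→Gallo, Wed afternoon→Gallo, Wed evening→Ito+Gallo, Thu morning→Ito, Thu afternoon→Ito+Leclerc, Thu evening→Leclerc, Fri morning→Olsen+Leclerc, Fri afternoon→Olsen, Fri evening→Olsen.

4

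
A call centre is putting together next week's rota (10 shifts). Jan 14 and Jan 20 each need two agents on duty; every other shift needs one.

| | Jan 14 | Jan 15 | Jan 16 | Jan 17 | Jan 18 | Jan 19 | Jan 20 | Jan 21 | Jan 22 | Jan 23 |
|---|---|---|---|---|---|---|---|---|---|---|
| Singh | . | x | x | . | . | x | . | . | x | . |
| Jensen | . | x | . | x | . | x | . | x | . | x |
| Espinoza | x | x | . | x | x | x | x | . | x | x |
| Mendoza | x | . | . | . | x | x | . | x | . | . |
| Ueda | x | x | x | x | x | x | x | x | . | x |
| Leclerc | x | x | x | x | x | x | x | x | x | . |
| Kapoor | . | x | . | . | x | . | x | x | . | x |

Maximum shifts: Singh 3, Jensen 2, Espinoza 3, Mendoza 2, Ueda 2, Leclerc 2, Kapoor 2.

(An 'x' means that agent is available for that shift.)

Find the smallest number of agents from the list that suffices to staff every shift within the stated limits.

5

12 slots to fill and no one can take more than 3, so at least ⌈12/3⌉ = 4 agents are needed.
Any 4 agents together have capacity at most 3+3+2+2 = 10 < 12 slots, so 4 can never suffice.
Singh, Jensen, Espinoza, Mendoza, and Ueda alone can cover everything: Jan 14→Espinoza+Mendoza, Jan 15→Singh, Jan 16→Singh, Jan 17→Jensen, Jan 18→Espinoza, Jan 19→Mendoza, Jan 20→Espinoza+Ueda, Jan 21→Jensen, Jan 22→Singh, Jan 23→Ueda.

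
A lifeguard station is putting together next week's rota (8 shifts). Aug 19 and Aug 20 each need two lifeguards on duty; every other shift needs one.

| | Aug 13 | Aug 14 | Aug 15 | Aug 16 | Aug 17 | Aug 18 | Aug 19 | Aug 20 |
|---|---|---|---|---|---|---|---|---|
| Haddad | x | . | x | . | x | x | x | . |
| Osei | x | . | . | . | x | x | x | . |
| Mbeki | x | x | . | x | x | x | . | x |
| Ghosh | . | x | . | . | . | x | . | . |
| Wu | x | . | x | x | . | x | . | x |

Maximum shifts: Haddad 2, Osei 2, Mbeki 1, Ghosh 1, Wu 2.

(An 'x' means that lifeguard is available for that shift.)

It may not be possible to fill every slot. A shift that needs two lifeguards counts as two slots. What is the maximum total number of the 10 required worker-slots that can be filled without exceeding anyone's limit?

Total capacity across all lifeguards is 2+2+1+1+2 = 8, and 10 slots are needed, so at most 8 can be filled.
An assignment achieving 8: Aug 14→Mbeki, Aug 15→Haddad, Aug 16→Wu, Aug 17→Osei, Aug 18→Ghosh, Aug 19→Haddad+Osei, Aug 20→Wu.
Loads: Haddad 2/2, Osei 2/2, Mbeki 1/1, Ghosh 1/1, Wu 2/2.

8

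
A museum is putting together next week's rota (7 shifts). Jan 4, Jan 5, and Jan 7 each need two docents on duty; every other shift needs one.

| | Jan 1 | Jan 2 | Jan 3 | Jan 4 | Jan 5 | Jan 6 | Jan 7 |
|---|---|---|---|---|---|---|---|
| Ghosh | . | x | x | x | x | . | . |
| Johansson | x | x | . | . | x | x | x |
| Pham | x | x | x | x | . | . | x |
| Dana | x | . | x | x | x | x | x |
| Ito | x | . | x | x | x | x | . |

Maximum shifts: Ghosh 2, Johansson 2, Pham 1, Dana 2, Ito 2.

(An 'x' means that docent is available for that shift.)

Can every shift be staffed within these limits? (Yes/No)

Total capacity is 2+2+1+2+2 = 9 but 10 worker-slots are needed — infeasible.

No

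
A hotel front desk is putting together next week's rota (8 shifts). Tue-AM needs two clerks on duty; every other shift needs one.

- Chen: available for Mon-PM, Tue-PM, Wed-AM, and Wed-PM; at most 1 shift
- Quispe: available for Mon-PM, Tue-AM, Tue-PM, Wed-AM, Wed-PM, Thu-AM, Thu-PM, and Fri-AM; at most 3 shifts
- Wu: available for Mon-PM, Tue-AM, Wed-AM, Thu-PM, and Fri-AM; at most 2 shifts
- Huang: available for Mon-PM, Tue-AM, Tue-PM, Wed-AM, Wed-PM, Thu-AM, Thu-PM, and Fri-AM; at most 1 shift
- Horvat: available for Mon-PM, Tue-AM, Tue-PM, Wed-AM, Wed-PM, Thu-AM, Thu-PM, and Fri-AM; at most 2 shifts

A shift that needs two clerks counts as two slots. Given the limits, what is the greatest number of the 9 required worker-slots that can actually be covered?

9

Total capacity across all clerks is 1+3+2+1+2 = 9, and 9 slots are needed, so at most 9 can be filled.
An assignment achieving 9: Mon-PM→Horvat, Tue-AM→Quispe+Wu, Tue-PM→Chen, Wed-AM→Horvat, Wed-PM→Quispe, Thu-AM→Quispe, Thu-PM→Wu, Fri-AM→Huang.
Loads: Chen 1/1, Quispe 3/3, Wu 2/2, Huang 1/1, Horvat 2/2.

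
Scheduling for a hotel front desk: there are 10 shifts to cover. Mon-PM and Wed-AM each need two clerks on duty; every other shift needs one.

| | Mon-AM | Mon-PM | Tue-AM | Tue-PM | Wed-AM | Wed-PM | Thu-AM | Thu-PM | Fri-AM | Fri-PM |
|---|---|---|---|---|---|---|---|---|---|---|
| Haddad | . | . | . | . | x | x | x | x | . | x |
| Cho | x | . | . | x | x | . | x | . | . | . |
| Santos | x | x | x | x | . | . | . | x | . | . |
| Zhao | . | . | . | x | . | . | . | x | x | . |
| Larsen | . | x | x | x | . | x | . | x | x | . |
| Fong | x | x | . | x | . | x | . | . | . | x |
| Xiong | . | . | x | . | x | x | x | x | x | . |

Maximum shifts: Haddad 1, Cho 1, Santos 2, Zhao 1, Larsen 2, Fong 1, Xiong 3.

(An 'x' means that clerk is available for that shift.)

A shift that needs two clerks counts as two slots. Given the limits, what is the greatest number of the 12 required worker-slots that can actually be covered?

11

Total capacity across all clerks is 1+1+2+1+2+1+3 = 11, and 12 slots are needed, so at most 11 can be filled.
An assignment achieving 11: Mon-AM→Cho, Mon-PM→Santos+Larsen, Tue-AM→Santos, Tue-PM→Fong, Wed-AM→Xiong, Wed-PM→Larsen, Thu-AM→Xiong, Thu-PM→Xiong, Fri-AM→Zhao, Fri-PM→Haddad.
Loads: Haddad 1/1, Cho 1/1, Santos 2/2, Zhao 1/1, Larsen 2/2, Fong 1/1, Xiong 3/3.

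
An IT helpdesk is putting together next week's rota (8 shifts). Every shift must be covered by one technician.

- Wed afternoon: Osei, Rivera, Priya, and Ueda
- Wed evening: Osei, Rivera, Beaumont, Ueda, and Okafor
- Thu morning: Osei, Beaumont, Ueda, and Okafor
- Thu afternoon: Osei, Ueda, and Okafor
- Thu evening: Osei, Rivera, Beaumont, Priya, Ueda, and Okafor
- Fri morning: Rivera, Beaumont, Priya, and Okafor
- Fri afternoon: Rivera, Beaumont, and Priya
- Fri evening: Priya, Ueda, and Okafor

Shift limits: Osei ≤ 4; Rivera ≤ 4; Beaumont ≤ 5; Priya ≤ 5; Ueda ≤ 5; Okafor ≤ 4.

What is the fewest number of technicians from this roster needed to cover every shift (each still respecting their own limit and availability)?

8 slots to fill and no one can take more than 5, so at least ⌈8/5⌉ = 2 technicians are needed.
Osei and Priya alone can cover everything: Wed afternoon→Osei, Wed evening→Osei, Thu morning→Osei, Thu afternoon→Osei, Thu evening→Priya, Fri morning→Priya, Fri afternoon→Priya, Fri evening→Priya.

2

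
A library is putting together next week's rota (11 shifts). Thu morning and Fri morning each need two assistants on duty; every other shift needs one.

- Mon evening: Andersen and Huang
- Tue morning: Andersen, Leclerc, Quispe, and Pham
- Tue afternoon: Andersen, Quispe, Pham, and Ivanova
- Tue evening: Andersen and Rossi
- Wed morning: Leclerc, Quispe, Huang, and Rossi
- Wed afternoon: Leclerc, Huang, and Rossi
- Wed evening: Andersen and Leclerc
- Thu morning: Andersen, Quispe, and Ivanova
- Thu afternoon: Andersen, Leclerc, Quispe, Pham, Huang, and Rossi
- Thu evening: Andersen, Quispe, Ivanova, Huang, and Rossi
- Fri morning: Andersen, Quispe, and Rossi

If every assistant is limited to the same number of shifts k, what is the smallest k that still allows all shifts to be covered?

2

With 7 assistants and 13 worker-slots to fill, someone must work at least ⌈13/7⌉ = 2 shifts, so k ≥ 2.
k = 2 works: Mon evening→Andersen, Tue morning→Pham, Tue afternoon→Pham, Tue evening→Andersen, Wed morning→Huang, Wed afternoon→Leclerc, Wed evening→Leclerc, Thu morning→Quispe+Ivanova, Thu afternoon→Huang, Thu evening→Ivanova, Fri morning→Quispe+Rossi.
Loads: Andersen 2, Leclerc 2, Quispe 2, Pham 2, Ivanova 2, Huang 2, Rossi 1 — all ≤ 2.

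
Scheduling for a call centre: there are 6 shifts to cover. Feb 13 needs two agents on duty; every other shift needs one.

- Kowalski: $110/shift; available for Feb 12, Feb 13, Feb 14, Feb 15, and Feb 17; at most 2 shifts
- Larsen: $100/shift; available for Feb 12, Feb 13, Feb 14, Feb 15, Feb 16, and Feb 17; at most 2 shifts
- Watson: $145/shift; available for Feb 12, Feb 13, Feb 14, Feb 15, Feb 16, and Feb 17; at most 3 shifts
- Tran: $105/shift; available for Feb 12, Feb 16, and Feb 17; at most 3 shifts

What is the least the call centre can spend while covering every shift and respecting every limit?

$735

Picking the cheapest available agent for each shift independently would cost $710, but that ignores the shift limits.
An optimal schedule: Feb 12→Tran, Feb 13→Larsen+Kowalski, Feb 14→Larsen, Feb 15→Kowalski, Feb 16→Tran, Feb 17→Tran.
Total: 105 + 100 + 110 + 100 + 110 + 105 + 105 = $735.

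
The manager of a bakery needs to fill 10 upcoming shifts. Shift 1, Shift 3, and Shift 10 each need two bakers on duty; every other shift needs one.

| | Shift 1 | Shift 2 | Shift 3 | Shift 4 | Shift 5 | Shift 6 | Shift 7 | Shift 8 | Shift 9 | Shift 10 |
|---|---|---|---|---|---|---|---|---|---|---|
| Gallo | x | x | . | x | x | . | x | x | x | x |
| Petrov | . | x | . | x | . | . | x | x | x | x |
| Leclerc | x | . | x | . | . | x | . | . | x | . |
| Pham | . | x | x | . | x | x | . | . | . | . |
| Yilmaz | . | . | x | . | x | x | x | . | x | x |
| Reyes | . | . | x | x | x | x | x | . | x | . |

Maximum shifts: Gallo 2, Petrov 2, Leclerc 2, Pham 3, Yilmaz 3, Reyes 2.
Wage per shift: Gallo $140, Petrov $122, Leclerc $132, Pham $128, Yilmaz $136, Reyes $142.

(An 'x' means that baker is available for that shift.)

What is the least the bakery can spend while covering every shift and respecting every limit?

Shift 1 can only be covered by Gallo and Leclerc, so that assignment is forced.
Picking the cheapest available baker for each shift independently would cost $1656, but that ignores the shift limits.
An optimal schedule: Shift 1→Leclerc+Gallo, Shift 2→Petrov, Shift 3→Pham+Yilmaz, Shift 4→Reyes, Shift 5→Pham, Shift 6→Pham, Shift 7→Yilmaz, Shift 8→Petrov, Shift 9→Leclerc, Shift 10→Yilmaz+Gallo.
Total: 132 + 140 + 122 + 128 + 136 + 142 + 128 + 128 + 136 + 122 + 132 + 136 + 140 = $1722.

$1722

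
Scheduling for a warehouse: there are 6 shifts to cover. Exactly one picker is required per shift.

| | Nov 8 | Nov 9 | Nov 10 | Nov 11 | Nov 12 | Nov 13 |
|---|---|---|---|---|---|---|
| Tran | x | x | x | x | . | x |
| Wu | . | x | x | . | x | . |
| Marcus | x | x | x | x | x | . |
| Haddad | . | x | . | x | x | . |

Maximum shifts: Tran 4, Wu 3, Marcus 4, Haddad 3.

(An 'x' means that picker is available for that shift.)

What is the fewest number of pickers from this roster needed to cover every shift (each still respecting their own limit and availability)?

6 slots to fill and no one can take more than 4, so at least ⌈6/4⌉ = 2 pickers are needed.
Tran and Wu alone can cover everything: Nov 8→Tran, Nov 9→Tran, Nov 10→Wu, Nov 11→Tran, Nov 12→Wu, Nov 13→Tran.

2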